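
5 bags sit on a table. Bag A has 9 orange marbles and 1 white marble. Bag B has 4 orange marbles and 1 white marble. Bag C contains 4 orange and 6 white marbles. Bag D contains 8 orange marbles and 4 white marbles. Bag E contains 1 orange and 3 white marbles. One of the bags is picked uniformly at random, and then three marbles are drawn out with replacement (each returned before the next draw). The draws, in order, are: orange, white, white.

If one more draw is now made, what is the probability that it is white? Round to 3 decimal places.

0.560

For each hypothesis, P(data | H) works out to: P(data | bag A) = (9/10)(1/10)(1/10) = 0.009; P(data | bag B) = (4/5)(1/5)(1/5) = 0.032; P(data | bag C) = (4/10)(6/10)(6/10) = 0.144; P(data | bag D) = (8/12)(4/12)(4/12) = 0.074074; P(data | bag E) = (1/4)(3/4)(3/4) = 0.14062.
The prior-weighted likelihoods are 1/5 · 0.009 = 0.0018, 1/5 · 0.032 = 0.0064, 1/5 · 0.144 = 0.0288, 1/5 · 0.074074 = 0.014815, 1/5 · 0.14062 = 0.028125; these sum to 0.07994.
Normalising, the posterior is P(bag A | data) = 0.022517, P(bag B | data) = 0.08006, P(bag C | data) = 0.36027, P(bag D | data) = 0.18532, P(bag E | data) = 0.35183.
Averaging over the posterior, P(white next | data) = (1/10)(0.022517) + (1/5)(0.08006) + (3/5)(0.36027) + (1/3)(0.18532) + (3/4)(0.35183) = 0.56007.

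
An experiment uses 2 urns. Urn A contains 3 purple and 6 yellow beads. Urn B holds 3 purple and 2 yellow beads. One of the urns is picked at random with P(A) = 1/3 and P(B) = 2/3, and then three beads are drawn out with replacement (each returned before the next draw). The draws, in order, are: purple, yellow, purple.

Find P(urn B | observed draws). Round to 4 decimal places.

For each hypothesis, P(data | H) works out to: P(data | urn A) = (3/9)(6/9)(3/9) = 0.074074; P(data | urn B) = (3/5)(2/5)(3/5) = 0.144.
The prior-weighted likelihoods are 1/3 · 0.074074 = 0.024691, 2/3 · 0.144 = 0.096; with total 0.12069.
So P(urn B | data) = (0.096) / (0.12069) = 0.79542.

0.7954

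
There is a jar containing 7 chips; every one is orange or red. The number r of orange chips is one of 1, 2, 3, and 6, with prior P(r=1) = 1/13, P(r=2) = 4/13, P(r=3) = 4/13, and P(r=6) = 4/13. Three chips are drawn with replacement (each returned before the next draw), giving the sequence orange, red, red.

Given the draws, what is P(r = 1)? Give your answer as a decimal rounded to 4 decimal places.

0.0796

For each hypothesis, P(data | H) works out to: P(data | r = 1) = (1/7)(6/7)(6/7) = 0.10496; P(data | r = 2) = (2/7)(5/7)(5/7) = 0.14577; P(data | r = 3) = (3/7)(4/7)(4/7) = 0.13994; P(data | r = 6) = (6/7)(1/7)(1/7) = 0.017493.
Weighting by the prior gives 1/13 · 0.10496 = 0.0080736, 4/13 · 0.14577 = 0.044853, 4/13 · 0.13994 = 0.043059, 4/13 · 0.017493 = 0.0053824; these sum to 0.10137.
Therefore the posterior P(r = 1 | data) = (0.0080736) / (0.10137) = 0.079646.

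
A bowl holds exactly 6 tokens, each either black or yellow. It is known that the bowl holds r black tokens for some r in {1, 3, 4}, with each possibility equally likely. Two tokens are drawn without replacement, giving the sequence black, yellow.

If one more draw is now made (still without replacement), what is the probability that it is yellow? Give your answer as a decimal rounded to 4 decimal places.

Compute the likelihood of the observed sequence for each case: P(data | r = 1) = (1/6)(5/5) = 1/6; P(data | r = 3) = (3/6)(3/5) = 3/10; P(data | r = 4) = (4/6)(2/5) = 4/15.
Weighting by the prior gives 1/3 · 1/6 = 1/18, 1/3 · 3/10 = 1/10, 1/3 · 4/15 = 4/45; with total 11/45.
Dividing through by the total gives posterior P(r = 1 | data) = 5/22, P(r = 3 | data) = 9/22, P(r = 4 | data) = 4/11.
The predictive probability is P(yellow next | data) = (1)(5/22) + (1/2)(9/22) + (1/4)(4/11) = 23/44.

0.5227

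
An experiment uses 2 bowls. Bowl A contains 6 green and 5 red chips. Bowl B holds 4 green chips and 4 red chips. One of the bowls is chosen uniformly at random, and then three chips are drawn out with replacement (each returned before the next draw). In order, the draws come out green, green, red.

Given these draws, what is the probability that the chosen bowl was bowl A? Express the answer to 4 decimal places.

The likelihood of the observed sequence under each hypothesis: P(data | bowl A) = (6/11)(6/11)(5/11) = 0.13524; P(data | bowl B) = (4/8)(4/8)(4/8) = 0.125.
Weighting by the prior gives 1/2 · 0.13524 = 0.067618, 1/2 · 0.125 = 0.0625; summing to 0.13012.
So P(bowl A | data) = (0.067618) / (0.13012) = 0.51967.

0.5197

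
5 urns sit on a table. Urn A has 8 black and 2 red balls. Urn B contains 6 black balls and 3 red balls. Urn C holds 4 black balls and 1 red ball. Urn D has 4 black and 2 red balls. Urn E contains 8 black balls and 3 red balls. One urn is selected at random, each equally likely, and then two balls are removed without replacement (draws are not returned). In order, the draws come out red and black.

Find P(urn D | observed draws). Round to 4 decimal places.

0.2397

The likelihood of the observed sequence under each hypothesis: P(data | urn A) = (2/10)(8/9) = 0.17778; P(data | urn B) = (3/9)(6/8) = 0.25; P(data | urn C) = (1/5)(4/4) = 0.2; P(data | urn D) = (2/6)(4/5) = 0.26667; P(data | urn E) = (3/11)(8/10) = 0.21818.
Weighting by the prior gives 1/5 · 0.17778 = 0.035556, 1/5 · 0.25 = 0.05, 1/5 · 0.2 = 0.04, 1/5 · 0.26667 = 0.053333, 1/5 · 0.21818 = 0.043636; these sum to 0.22253.
Hence P(urn D | data) = (0.053333) / (0.22253) = 0.23967.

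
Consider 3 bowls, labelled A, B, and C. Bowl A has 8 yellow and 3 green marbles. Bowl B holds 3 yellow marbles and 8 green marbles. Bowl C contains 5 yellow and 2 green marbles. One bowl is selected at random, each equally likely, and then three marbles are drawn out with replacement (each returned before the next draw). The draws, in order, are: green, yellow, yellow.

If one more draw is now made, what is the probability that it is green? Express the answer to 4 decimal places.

For each hypothesis, P(data | H) works out to: P(data | bowl A) = (3/11)(8/11)(8/11) = 0.14425; P(data | bowl B) = (8/11)(3/11)(3/11) = 0.054095; P(data | bowl C) = (2/7)(5/7)(5/7) = 0.14577.
Weighting by the prior gives 1/3 · 0.14425 = 0.048084, 1/3 · 0.054095 = 0.018032, 1/3 · 0.14577 = 0.048591; with total 0.11471.
The posterior is then P(bowl A | data) = 0.41919, P(bowl B | data) = 0.1572, P(bowl C | data) = 0.42361.
So P(green next | data) = Σ P(green next | H) P(H | data) = (3/11)(0.41919) + (8/11)(0.1572) + (2/7)(0.42361) = 0.34968.

0.3497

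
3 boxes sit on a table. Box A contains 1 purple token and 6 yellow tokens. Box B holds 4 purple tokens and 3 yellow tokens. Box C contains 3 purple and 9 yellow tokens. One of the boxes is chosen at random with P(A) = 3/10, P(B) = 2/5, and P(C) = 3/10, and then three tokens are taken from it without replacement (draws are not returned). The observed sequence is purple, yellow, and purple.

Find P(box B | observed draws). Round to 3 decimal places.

Compute the likelihood of the observed sequence for each case: P(data | box A) = (1/7)(6/6)(0/5) = 0; P(data | box B) = (4/7)(3/6)(3/5) = 0.17143; P(data | box C) = (3/12)(9/11)(2/10) = 0.040909.
Weighting by the prior gives 3/10 · 0 = 0, 2/5 · 0.17143 = 0.068571, 3/10 · 0.040909 = 0.012273; with total 0.080844.
So P(box B | data) = (0.068571) / (0.080844) = 0.84819.

0.848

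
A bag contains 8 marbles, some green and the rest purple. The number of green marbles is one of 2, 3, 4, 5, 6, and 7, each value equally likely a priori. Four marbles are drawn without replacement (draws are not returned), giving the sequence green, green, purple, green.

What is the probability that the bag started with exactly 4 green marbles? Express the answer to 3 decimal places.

0.127

The likelihood of the observed sequence under each hypothesis: P(data | r = 2) = (2/8)(1/7)(6/6)(0/5) = 0; P(data | r = 3) = (3/8)(2/7)(5/6)(1/5) = 1/56; P(data | r = 4) = (4/8)(3/7)(4/6)(2/5) = 2/35; P(data | r = 5) = (5/8)(4/7)(3/6)(3/5) = 3/28; P(data | r = 6) = (6/8)(5/7)(2/6)(4/5) = 1/7; P(data | r = 7) = (7/8)(6/7)(1/6)(5/5) = 1/8.
The prior-weighted likelihoods are 1/6 · 0 = 0, 1/6 · 1/56 = 1/336, 1/6 · 2/35 = 1/105, 1/6 · 3/28 = 1/56, 1/6 · 1/7 = 1/42, 1/6 · 1/8 = 1/48; these sum to 3/40.
By Bayes' rule, P(r = 4 | data) = (1/105) / (3/40) = 8/63.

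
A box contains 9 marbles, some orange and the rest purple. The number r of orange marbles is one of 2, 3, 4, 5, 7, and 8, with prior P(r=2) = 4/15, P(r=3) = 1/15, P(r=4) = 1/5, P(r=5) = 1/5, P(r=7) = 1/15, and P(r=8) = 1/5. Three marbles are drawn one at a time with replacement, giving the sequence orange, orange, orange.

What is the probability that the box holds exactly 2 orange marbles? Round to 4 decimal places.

Compute the likelihood of the observed sequence for each case: P(data | r = 2) = (2/9)(2/9)(2/9) = 0.010974; P(data | r = 3) = (3/9)(3/9)(3/9) = 0.037037; P(data | r = 4) = (4/9)(4/9)(4/9) = 0.087791; P(data | r = 5) = (5/9)(5/9)(5/9) = 0.17147; P(data | r = 7) = (7/9)(7/9)(7/9) = 0.47051; P(data | r = 8) = (8/9)(8/9)(8/9) = 0.70233.
The prior-weighted likelihoods are 4/15 · 0.010974 = 0.0029264, 1/15 · 0.037037 = 0.0024691, 1/5 · 0.087791 = 0.017558, 1/5 · 0.17147 = 0.034294, 1/15 · 0.47051 = 0.031367, 1/5 · 0.70233 = 0.14047; these sum to 0.22908.
Therefore the posterior P(r = 2 | data) = (0.0029264) / (0.22908) = 0.012774.

0.0128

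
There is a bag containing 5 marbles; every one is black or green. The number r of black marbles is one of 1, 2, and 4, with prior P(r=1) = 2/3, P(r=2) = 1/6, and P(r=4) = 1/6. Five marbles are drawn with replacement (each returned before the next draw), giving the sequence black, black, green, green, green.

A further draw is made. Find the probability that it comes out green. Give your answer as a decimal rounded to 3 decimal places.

Under each hypothesis, the probability of the observed sequence is: P(data | r = 1) = (1/5)(1/5)(4/5)(4/5)(4/5) = 0.02048; P(data | r = 2) = (2/5)(2/5)(3/5)(3/5)(3/5) = 0.03456; P(data | r = 4) = (4/5)(4/5)(1/5)(1/5)(1/5) = 0.00512.
Multiplying each by its prior: 2/3 · 0.02048 = 0.013653, 1/6 · 0.03456 = 0.00576, 1/6 · 0.00512 = 0.00085333; with total 0.020267.
The posterior is then P(r = 1 | data) = 0.67368, P(r = 2 | data) = 0.28421, P(r = 4 | data) = 0.042105.
Averaging over the posterior, P(green next | data) = (4/5)(0.67368) + (3/5)(0.28421) + (1/5)(0.042105) = 0.71789.

0.718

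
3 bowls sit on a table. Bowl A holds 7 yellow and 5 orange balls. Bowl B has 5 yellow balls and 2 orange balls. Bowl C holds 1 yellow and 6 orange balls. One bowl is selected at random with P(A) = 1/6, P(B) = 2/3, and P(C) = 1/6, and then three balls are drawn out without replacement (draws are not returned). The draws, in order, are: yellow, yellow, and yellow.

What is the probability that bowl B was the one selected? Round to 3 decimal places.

For each hypothesis, P(data | H) works out to: P(data | bowl A) = (7/12)(6/11)(5/10) = 0.15909; P(data | bowl B) = (5/7)(4/6)(3/5) = 0.28571; P(data | bowl C) = (1/7)(0/6) = 0.
Weighting by the prior gives 1/6 · 0.15909 = 0.026515, 2/3 · 0.28571 = 0.19048, 1/6 · 0 = 0; with total 0.21699.
By Bayes' rule, P(bowl B | data) = (0.19048) / (0.21699) = 0.87781.

0.878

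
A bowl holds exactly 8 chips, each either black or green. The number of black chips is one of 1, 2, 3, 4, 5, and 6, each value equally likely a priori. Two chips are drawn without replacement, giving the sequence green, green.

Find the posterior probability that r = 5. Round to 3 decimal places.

0.054

Compute the likelihood of the observed sequence for each case: P(data | r = 1) = (7/8)(6/7) = 3/4; P(data | r = 2) = (6/8)(5/7) = 15/28; P(data | r = 3) = (5/8)(4/7) = 5/14; P(data | r = 4) = (4/8)(3/7) = 3/14; P(data | r = 5) = (3/8)(2/7) = 3/28; P(data | r = 6) = (2/8)(1/7) = 1/28.
Weighting by the prior gives 1/6 · 3/4 = 1/8, 1/6 · 15/28 = 5/56, 1/6 · 5/14 = 5/84, 1/6 · 3/14 = 1/28, 1/6 · 3/28 = 1/56, 1/6 · 1/28 = 1/168; these sum to 1/3.
Hence P(r = 5 | data) = (1/56) / (1/3) = 3/56.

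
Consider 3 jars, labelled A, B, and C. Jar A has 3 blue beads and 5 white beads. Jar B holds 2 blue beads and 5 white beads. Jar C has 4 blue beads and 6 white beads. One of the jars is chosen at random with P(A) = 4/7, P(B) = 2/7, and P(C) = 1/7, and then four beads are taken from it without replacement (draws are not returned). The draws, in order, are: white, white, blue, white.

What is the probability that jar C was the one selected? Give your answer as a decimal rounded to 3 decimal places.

Compute the likelihood of the observed sequence for each case: P(data | jar A) = (5/8)(4/7)(3/6)(3/5) = 3/28; P(data | jar B) = (5/7)(4/6)(2/5)(3/4) = 1/7; P(data | jar C) = (6/10)(5/9)(4/8)(4/7) = 2/21.
Weighting by the prior gives 4/7 · 3/28 = 3/49, 2/7 · 1/7 = 2/49, 1/7 · 2/21 = 2/147; these sum to 17/147.
So P(jar C | data) = (2/147) / (17/147) = 2/17.

0.118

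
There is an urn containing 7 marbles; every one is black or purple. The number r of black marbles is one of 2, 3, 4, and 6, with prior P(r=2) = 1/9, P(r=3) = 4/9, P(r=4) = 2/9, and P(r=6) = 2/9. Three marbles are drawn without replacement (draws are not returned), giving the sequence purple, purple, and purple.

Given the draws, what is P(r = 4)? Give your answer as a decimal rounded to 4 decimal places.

Under each hypothesis, the probability of the observed sequence is: P(data | r = 2) = (5/7)(4/6)(3/5) = 2/7; P(data | r = 3) = (4/7)(3/6)(2/5) = 4/35; P(data | r = 4) = (3/7)(2/6)(1/5) = 1/35; P(data | r = 6) = (1/7)(0/6) = 0.
The prior-weighted likelihoods are 1/9 · 2/7 = 2/63, 4/9 · 4/35 = 16/315, 2/9 · 1/35 = 2/315, 2/9 · 0 = 0; these sum to 4/45.
Hence P(r = 4 | data) = (2/315) / (4/45) = 1/14.

0.0714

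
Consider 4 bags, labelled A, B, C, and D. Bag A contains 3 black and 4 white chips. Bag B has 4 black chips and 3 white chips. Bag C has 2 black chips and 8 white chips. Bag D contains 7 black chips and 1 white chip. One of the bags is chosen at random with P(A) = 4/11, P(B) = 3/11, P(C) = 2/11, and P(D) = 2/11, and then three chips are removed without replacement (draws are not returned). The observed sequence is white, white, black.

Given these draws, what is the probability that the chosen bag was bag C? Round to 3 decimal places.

For each hypothesis, P(data | H) works out to: P(data | bag A) = (4/7)(3/6)(3/5) = 0.17143; P(data | bag B) = (3/7)(2/6)(4/5) = 0.11429; P(data | bag C) = (8/10)(7/9)(2/8) = 0.15556; P(data | bag D) = (1/8)(0/7) = 0.
The prior-weighted likelihoods are 4/11 · 0.17143 = 0.062338, 3/11 · 0.11429 = 0.031169, 2/11 · 0.15556 = 0.028283, 2/11 · 0 = 0; summing to 0.12179.
Hence P(bag C | data) = (0.028283) / (0.12179) = 0.23223.

0.232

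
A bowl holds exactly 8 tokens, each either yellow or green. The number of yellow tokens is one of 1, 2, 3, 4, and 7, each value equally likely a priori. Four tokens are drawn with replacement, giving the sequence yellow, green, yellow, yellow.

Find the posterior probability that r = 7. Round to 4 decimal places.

0.4347

For each hypothesis, P(data | H) works out to: P(data | r = 1) = (1/8)(7/8)(1/8)(1/8) = 0.001709; P(data | r = 2) = (2/8)(6/8)(2/8)(2/8) = 0.011719; P(data | r = 3) = (3/8)(5/8)(3/8)(3/8) = 0.032959; P(data | r = 4) = (4/8)(4/8)(4/8)(4/8) = 0.0625; P(data | r = 7) = (7/8)(1/8)(7/8)(7/8) = 0.08374.
Weighting by the prior gives 1/5 · 0.001709 = 0.0003418, 1/5 · 0.011719 = 0.0023437, 1/5 · 0.032959 = 0.0065918, 1/5 · 0.0625 = 0.0125, 1/5 · 0.08374 = 0.016748; these sum to 0.038525.
Therefore the posterior P(r = 7 | data) = (0.016748) / (0.038525) = 0.43473.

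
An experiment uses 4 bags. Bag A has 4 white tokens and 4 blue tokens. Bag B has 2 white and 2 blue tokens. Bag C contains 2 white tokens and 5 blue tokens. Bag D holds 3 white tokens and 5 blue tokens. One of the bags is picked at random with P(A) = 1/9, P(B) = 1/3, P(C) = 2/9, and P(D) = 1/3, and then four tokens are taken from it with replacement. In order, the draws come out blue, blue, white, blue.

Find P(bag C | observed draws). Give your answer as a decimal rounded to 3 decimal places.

Compute the likelihood of the observed sequence for each case: P(data | bag A) = (4/8)(4/8)(4/8)(4/8) = 0.0625; P(data | bag B) = (2/4)(2/4)(2/4)(2/4) = 0.0625; P(data | bag C) = (5/7)(5/7)(2/7)(5/7) = 0.10412; P(data | bag D) = (5/8)(5/8)(3/8)(5/8) = 0.091553.
Weighting by the prior gives 1/9 · 0.0625 = 0.0069444, 1/3 · 0.0625 = 0.020833, 2/9 · 0.10412 = 0.023139, 1/3 · 0.091553 = 0.030518; summing to 0.081434.
Hence P(bag C | data) = (0.023139) / (0.081434) = 0.28414.

0.284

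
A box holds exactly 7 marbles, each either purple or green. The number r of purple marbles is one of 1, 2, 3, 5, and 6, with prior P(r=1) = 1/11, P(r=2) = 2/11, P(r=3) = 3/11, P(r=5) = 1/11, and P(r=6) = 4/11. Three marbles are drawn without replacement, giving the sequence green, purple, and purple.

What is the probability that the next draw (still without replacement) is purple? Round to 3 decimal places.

0.667

The likelihood of the observed sequence under each hypothesis: P(data | r = 1) = (6/7)(1/6)(0/5) = 0; P(data | r = 2) = (5/7)(2/6)(1/5) = 1/21; P(data | r = 3) = (4/7)(3/6)(2/5) = 4/35; P(data | r = 5) = (2/7)(5/6)(4/5) = 4/21; P(data | r = 6) = (1/7)(6/6)(5/5) = 1/7.
Multiplying each by its prior: 1/11 · 0 = 0, 2/11 · 1/21 = 2/231, 3/11 · 4/35 = 12/385, 1/11 · 4/21 = 4/231, 4/11 · 1/7 = 4/77; these sum to 6/55.
Normalising, the posterior is P(r = 1 | data) = 0, P(r = 2 | data) = 5/63, P(r = 3 | data) = 2/7, P(r = 5 | data) = 10/63, P(r = 6 | data) = 10/21.
Averaging over the posterior, P(purple next | data) = (0)(5/63) + (1/4)(2/7) + (3/4)(10/63) + (1)(10/21) = 2/3.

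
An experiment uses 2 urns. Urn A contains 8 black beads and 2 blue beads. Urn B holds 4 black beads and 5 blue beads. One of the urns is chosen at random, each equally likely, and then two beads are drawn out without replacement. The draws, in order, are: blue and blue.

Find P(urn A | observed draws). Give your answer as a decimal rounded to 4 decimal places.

0.0741

Under each hypothesis, the probability of the observed sequence is: P(data | urn A) = (2/10)(1/9) = 1/45; P(data | urn B) = (5/9)(4/8) = 5/18.
The prior-weighted likelihoods are 1/2 · 1/45 = 1/90, 1/2 · 5/18 = 5/36; summing to 3/20.
Therefore the posterior P(urn A | data) = (1/90) / (3/20) = 2/27.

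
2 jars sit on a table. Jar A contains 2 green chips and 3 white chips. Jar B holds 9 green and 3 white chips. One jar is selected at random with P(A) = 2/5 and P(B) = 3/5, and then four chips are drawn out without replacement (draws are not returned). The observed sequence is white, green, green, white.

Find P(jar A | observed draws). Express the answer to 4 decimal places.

Under each hypothesis, the probability of the observed sequence is: P(data | jar A) = (3/5)(2/4)(1/3)(2/2) = 1/10; P(data | jar B) = (3/12)(9/11)(8/10)(2/9) = 2/55.
Weighting by the prior gives 2/5 · 1/10 = 1/25, 3/5 · 2/55 = 6/275; summing to 17/275.
So P(jar A | data) = (1/25) / (17/275) = 11/17.

0.6471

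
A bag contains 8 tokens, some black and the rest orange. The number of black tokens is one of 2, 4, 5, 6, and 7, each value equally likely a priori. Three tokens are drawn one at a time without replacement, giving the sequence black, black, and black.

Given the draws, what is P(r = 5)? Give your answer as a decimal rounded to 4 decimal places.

0.1449

The likelihood of the observed sequence under each hypothesis: P(data | r = 2) = (2/8)(1/7)(0/6) = 0; P(data | r = 4) = (4/8)(3/7)(2/6) = 1/14; P(data | r = 5) = (5/8)(4/7)(3/6) = 5/28; P(data | r = 6) = (6/8)(5/7)(4/6) = 5/14; P(data | r = 7) = (7/8)(6/7)(5/6) = 5/8.
Multiplying each by its prior: 1/5 · 0 = 0, 1/5 · 1/14 = 1/70, 1/5 · 5/28 = 1/28, 1/5 · 5/14 = 1/14, 1/5 · 5/8 = 1/8; summing to 69/280.
By Bayes' rule, P(r = 5 | data) = (1/28) / (69/280) = 10/69.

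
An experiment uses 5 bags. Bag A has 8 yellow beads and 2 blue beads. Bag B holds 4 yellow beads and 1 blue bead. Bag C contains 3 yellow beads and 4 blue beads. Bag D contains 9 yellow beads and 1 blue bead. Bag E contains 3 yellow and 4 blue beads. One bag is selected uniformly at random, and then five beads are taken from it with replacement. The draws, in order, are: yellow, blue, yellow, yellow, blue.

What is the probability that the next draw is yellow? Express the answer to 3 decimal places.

0.616

Under each hypothesis, the probability of the observed sequence is: P(data | bag A) = (8/10)(2/10)(8/10)(8/10)(2/10) = 0.02048; P(data | bag B) = (4/5)(1/5)(4/5)(4/5)(1/5) = 0.02048; P(data | bag C) = (3/7)(4/7)(3/7)(3/7)(4/7) = 0.025704; P(data | bag D) = (9/10)(1/10)(9/10)(9/10)(1/10) = 0.00729; P(data | bag E) = (3/7)(4/7)(3/7)(3/7)(4/7) = 0.025704.
Weighting by the prior gives 1/5 · 0.02048 = 0.004096, 1/5 · 0.02048 = 0.004096, 1/5 · 0.025704 = 0.0051407, 1/5 · 0.00729 = 0.001458, 1/5 · 0.025704 = 0.0051407; with total 0.019931.
The posterior is then P(bag A | data) = 0.2055, P(bag B | data) = 0.2055, P(bag C | data) = 0.25792, P(bag D | data) = 0.073151, P(bag E | data) = 0.25792.
Averaging over the posterior, P(yellow next | data) = (4/5)(0.2055) + (4/5)(0.2055) + (3/7)(0.25792) + (9/10)(0.073151) + (3/7)(0.25792) = 0.61572.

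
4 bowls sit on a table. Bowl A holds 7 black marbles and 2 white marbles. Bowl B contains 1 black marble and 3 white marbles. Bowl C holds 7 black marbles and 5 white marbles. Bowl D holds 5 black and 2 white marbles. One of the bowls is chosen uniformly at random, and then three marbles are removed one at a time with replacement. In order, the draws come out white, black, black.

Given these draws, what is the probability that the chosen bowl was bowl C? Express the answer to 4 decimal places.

Compute the likelihood of the observed sequence for each case: P(data | bowl A) = (2/9)(7/9)(7/9) = 0.13443; P(data | bowl B) = (3/4)(1/4)(1/4) = 0.046875; P(data | bowl C) = (5/12)(7/12)(7/12) = 0.14178; P(data | bowl D) = (2/7)(5/7)(5/7) = 0.14577.
Weighting by the prior gives 1/4 · 0.13443 = 0.033608, 1/4 · 0.046875 = 0.011719, 1/4 · 0.14178 = 0.035446, 1/4 · 0.14577 = 0.036443; with total 0.11722.
By Bayes' rule, P(bowl C | data) = (0.035446) / (0.11722) = 0.3024.

0.3024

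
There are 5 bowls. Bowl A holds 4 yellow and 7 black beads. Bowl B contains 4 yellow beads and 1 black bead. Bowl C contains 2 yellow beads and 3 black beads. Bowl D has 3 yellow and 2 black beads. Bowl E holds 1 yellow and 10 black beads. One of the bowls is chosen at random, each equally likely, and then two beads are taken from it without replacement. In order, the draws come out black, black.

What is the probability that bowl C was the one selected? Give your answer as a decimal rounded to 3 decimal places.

0.188

For each hypothesis, P(data | H) works out to: P(data | bowl A) = (7/11)(6/10) = 21/55; P(data | bowl B) = (1/5)(0/4) = 0; P(data | bowl C) = (3/5)(2/4) = 3/10; P(data | bowl D) = (2/5)(1/4) = 1/10; P(data | bowl E) = (10/11)(9/10) = 9/11.
Multiplying each by its prior: 1/5 · 21/55 = 21/275, 1/5 · 0 = 0, 1/5 · 3/10 = 3/50, 1/5 · 1/10 = 1/50, 1/5 · 9/11 = 9/55; these sum to 8/25.
So P(bowl C | data) = (3/50) / (8/25) = 3/16.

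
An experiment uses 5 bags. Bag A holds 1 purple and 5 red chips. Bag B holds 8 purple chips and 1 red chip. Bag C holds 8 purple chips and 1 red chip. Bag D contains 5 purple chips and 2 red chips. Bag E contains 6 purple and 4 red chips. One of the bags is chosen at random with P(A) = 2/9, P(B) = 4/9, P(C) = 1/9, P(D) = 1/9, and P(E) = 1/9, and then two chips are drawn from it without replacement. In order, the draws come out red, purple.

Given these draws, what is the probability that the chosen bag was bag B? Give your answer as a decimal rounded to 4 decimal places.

Compute the likelihood of the observed sequence for each case: P(data | bag A) = (5/6)(1/5) = 0.16667; P(data | bag B) = (1/9)(8/8) = 0.11111; P(data | bag C) = (1/9)(8/8) = 0.11111; P(data | bag D) = (2/7)(5/6) = 0.2381; P(data | bag E) = (4/10)(6/9) = 0.26667.
Weighting by the prior gives 2/9 · 0.16667 = 0.037037, 4/9 · 0.11111 = 0.049383, 1/9 · 0.11111 = 0.012346, 1/9 · 0.2381 = 0.026455, 1/9 · 0.26667 = 0.02963; with total 0.15485.
Therefore the posterior P(bag B | data) = (0.049383) / (0.15485) = 0.31891.

0.3189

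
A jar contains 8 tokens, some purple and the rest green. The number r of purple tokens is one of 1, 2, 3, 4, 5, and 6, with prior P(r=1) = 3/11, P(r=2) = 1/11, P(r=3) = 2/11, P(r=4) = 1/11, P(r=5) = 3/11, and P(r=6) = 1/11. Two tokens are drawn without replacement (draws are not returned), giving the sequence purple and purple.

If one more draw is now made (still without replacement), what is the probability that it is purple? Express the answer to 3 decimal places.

0.483

For each hypothesis, P(data | H) works out to: P(data | r = 1) = (1/8)(0/7) = 0; P(data | r = 2) = (2/8)(1/7) = 1/28; P(data | r = 3) = (3/8)(2/7) = 3/28; P(data | r = 4) = (4/8)(3/7) = 3/14; P(data | r = 5) = (5/8)(4/7) = 5/14; P(data | r = 6) = (6/8)(5/7) = 15/28.
Multiplying each by its prior: 3/11 · 0 = 0, 1/11 · 1/28 = 1/308, 2/11 · 3/28 = 3/154, 1/11 · 3/14 = 3/154, 3/11 · 5/14 = 15/154, 1/11 · 15/28 = 15/308; these sum to 29/154.
Dividing through by the total gives posterior P(r = 1 | data) = 0, P(r = 2 | data) = 1/58, P(r = 3 | data) = 3/29, P(r = 4 | data) = 3/29, P(r = 5 | data) = 15/29, P(r = 6 | data) = 15/58.
Averaging over the posterior, P(purple next | data) = (0)(1/58) + (1/6)(3/29) + (1/3)(3/29) + (1/2)(15/29) + (2/3)(15/58) = 14/29.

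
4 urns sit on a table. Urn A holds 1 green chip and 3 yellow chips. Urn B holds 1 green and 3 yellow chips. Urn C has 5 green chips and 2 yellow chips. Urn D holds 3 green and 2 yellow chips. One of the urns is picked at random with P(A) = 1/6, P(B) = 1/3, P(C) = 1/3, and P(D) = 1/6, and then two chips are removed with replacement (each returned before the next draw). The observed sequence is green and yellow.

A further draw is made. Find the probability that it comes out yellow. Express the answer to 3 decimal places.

For each hypothesis, P(data | H) works out to: P(data | urn A) = (1/4)(3/4) = 0.1875; P(data | urn B) = (1/4)(3/4) = 0.1875; P(data | urn C) = (5/7)(2/7) = 0.20408; P(data | urn D) = (3/5)(2/5) = 0.24.
Multiplying each by its prior: 1/6 · 0.1875 = 0.03125, 1/3 · 0.1875 = 0.0625, 1/3 · 0.20408 = 0.068027, 1/6 · 0.24 = 0.04; these sum to 0.20178.
Dividing through by the total gives posterior P(urn A | data) = 0.15487, P(urn B | data) = 0.30975, P(urn C | data) = 0.33714, P(urn D | data) = 0.19824.
Averaging over the posterior, P(yellow next | data) = (3/4)(0.15487) + (3/4)(0.30975) + (2/7)(0.33714) + (2/5)(0.19824) = 0.52409.

0.524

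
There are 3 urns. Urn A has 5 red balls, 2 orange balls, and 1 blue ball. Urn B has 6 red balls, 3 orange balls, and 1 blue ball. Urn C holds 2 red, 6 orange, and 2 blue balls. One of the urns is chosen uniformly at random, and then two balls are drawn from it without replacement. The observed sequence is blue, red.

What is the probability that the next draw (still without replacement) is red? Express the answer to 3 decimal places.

0.533

Compute the likelihood of the observed sequence for each case: P(data | urn A) = (1/8)(5/7) = 0.089286; P(data | urn B) = (1/10)(6/9) = 0.066667; P(data | urn C) = (2/10)(2/9) = 0.044444.
Weighting by the prior gives 1/3 · 0.089286 = 0.029762, 1/3 · 0.066667 = 0.022222, 1/3 · 0.044444 = 0.014815; with total 0.066799.
The posterior is then P(urn A | data) = 0.44554, P(urn B | data) = 0.33267, P(urn C | data) = 0.22178.
So P(red next | data) = Σ P(red next | H) P(H | data) = (2/3)(0.44554) + (5/8)(0.33267) + (1/8)(0.22178) = 0.53267.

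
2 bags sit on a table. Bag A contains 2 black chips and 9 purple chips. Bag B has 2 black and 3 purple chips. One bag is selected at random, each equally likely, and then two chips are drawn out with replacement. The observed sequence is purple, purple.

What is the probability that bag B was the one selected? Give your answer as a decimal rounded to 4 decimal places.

0.3497

Under each hypothesis, the probability of the observed sequence is: P(data | bag A) = (9/11)(9/11) = 0.66942; P(data | bag B) = (3/5)(3/5) = 0.36.
The prior-weighted likelihoods are 1/2 · 0.66942 = 0.33471, 1/2 · 0.36 = 0.18; these sum to 0.51471.
Therefore the posterior P(bag B | data) = (0.18) / (0.51471) = 0.34971.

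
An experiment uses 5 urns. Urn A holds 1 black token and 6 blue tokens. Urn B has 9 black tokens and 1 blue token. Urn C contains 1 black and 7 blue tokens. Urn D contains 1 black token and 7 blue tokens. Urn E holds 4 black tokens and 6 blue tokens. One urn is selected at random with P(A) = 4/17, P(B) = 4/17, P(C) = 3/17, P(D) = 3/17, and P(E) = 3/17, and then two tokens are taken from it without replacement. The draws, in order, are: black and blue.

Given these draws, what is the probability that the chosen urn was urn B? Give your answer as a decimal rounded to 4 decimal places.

0.1586

The likelihood of the observed sequence under each hypothesis: P(data | urn A) = (1/7)(6/6) = 0.14286; P(data | urn B) = (9/10)(1/9) = 0.1; P(data | urn C) = (1/8)(7/7) = 0.125; P(data | urn D) = (1/8)(7/7) = 0.125; P(data | urn E) = (4/10)(6/9) = 0.26667.
The prior-weighted likelihoods are 4/17 · 0.14286 = 0.033613, 4/17 · 0.1 = 0.023529, 3/17 · 0.125 = 0.022059, 3/17 · 0.125 = 0.022059, 3/17 · 0.26667 = 0.047059; summing to 0.14832.
Hence P(urn B | data) = (0.023529) / (0.14832) = 0.15864.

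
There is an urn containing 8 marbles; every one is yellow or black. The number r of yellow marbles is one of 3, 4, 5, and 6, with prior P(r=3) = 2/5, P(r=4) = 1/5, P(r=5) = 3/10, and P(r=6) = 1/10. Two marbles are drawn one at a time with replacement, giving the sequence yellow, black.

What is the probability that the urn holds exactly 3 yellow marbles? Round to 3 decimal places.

0.403

For each hypothesis, P(data | H) works out to: P(data | r = 3) = (3/8)(5/8) = 15/64; P(data | r = 4) = (4/8)(4/8) = 1/4; P(data | r = 5) = (5/8)(3/8) = 15/64; P(data | r = 6) = (6/8)(2/8) = 3/16.
Multiplying each by its prior: 2/5 · 15/64 = 3/32, 1/5 · 1/4 = 1/20, 3/10 · 15/64 = 9/128, 1/10 · 3/16 = 3/160; summing to 149/640.
Hence P(r = 3 | data) = (3/32) / (149/640) = 60/149.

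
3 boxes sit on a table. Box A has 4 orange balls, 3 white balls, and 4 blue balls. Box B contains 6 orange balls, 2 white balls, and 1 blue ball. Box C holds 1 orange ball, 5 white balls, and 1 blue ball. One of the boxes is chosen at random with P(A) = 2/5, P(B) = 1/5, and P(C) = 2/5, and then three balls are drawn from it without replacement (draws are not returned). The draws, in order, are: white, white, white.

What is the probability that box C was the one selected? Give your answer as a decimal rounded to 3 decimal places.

For each hypothesis, P(data | H) works out to: P(data | box A) = (3/11)(2/10)(1/9) = 0.0060606; P(data | box B) = (2/9)(1/8)(0/7) = 0; P(data | box C) = (5/7)(4/6)(3/5) = 0.28571.
Multiplying each by its prior: 2/5 · 0.0060606 = 0.0024242, 1/5 · 0 = 0, 2/5 · 0.28571 = 0.11429; with total 0.11671.
So P(box C | data) = (0.11429) / (0.11671) = 0.97923.

0.979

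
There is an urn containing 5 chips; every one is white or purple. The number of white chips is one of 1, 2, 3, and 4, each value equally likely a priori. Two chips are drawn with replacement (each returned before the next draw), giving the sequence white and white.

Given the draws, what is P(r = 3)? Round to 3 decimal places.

0.300

Under each hypothesis, the probability of the observed sequence is: P(data | r = 1) = (1/5)(1/5) = 1/25; P(data | r = 2) = (2/5)(2/5) = 4/25; P(data | r = 3) = (3/5)(3/5) = 9/25; P(data | r = 4) = (4/5)(4/5) = 16/25.
Weighting by the prior gives 1/4 · 1/25 = 1/100, 1/4 · 4/25 = 1/25, 1/4 · 9/25 = 9/100, 1/4 · 16/25 = 4/25; these sum to 3/10.
By Bayes' rule, P(r = 3 | data) = (9/100) / (3/10) = 3/10.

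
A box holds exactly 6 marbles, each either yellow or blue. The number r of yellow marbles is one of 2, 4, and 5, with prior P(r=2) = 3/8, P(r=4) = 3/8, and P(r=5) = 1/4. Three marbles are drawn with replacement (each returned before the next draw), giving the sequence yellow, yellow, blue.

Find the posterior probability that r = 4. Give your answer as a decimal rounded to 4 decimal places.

0.4948

Compute the likelihood of the observed sequence for each case: P(data | r = 2) = (2/6)(2/6)(4/6) = 2/27; P(data | r = 4) = (4/6)(4/6)(2/6) = 4/27; P(data | r = 5) = (5/6)(5/6)(1/6) = 25/216.
The prior-weighted likelihoods are 3/8 · 2/27 = 1/36, 3/8 · 4/27 = 1/18, 1/4 · 25/216 = 25/864; summing to 97/864.
Therefore the posterior P(r = 4 | data) = (1/18) / (97/864) = 48/97.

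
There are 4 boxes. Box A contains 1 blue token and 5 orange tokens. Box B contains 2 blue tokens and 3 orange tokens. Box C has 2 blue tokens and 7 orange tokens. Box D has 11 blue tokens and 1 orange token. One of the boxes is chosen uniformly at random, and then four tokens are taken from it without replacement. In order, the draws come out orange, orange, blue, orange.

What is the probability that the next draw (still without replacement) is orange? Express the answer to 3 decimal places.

Compute the likelihood of the observed sequence for each case: P(data | box A) = (5/6)(4/5)(1/4)(3/3) = 1/6; P(data | box B) = (3/5)(2/4)(2/3)(1/2) = 1/10; P(data | box C) = (7/9)(6/8)(2/7)(5/6) = 5/36; P(data | box D) = (1/12)(0/11) = 0.
Weighting by the prior gives 1/4 · 1/6 = 1/24, 1/4 · 1/10 = 1/40, 1/4 · 5/36 = 5/144, 1/4 · 0 = 0; with total 73/720.
Dividing through by the total gives posterior P(box A | data) = 30/73, P(box B | data) = 18/73, P(box C | data) = 25/73, P(box D | data) = 0.
So P(orange next | data) = Σ P(orange next | H) P(H | data) = (1)(30/73) + (0)(18/73) + (4/5)(25/73) = 50/73.

0.685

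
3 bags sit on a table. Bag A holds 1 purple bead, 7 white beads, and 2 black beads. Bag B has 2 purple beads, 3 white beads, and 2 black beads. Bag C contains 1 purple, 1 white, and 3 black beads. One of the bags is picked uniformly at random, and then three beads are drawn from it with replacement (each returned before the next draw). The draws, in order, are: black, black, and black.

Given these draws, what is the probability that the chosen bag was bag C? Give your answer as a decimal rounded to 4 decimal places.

0.8733

The likelihood of the observed sequence under each hypothesis: P(data | bag A) = (2/10)(2/10)(2/10) = 0.008; P(data | bag B) = (2/7)(2/7)(2/7) = 0.023324; P(data | bag C) = (3/5)(3/5)(3/5) = 0.216.
Multiplying each by its prior: 1/3 · 0.008 = 0.0026667, 1/3 · 0.023324 = 0.0077745, 1/3 · 0.216 = 0.072; these sum to 0.082441.
Hence P(bag C | data) = (0.072) / (0.082441) = 0.87335.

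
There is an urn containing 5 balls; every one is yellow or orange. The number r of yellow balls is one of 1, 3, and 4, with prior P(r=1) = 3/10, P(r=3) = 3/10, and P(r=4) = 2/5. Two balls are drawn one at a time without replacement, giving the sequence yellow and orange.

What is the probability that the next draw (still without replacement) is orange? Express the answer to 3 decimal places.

0.391

Under each hypothesis, the probability of the observed sequence is: P(data | r = 1) = (1/5)(4/4) = 1/5; P(data | r = 3) = (3/5)(2/4) = 3/10; P(data | r = 4) = (4/5)(1/4) = 1/5.
Multiplying each by its prior: 3/10 · 1/5 = 3/50, 3/10 · 3/10 = 9/100, 2/5 · 1/5 = 2/25; summing to 23/100.
Dividing through by the total gives posterior P(r = 1 | data) = 6/23, P(r = 3 | data) = 9/23, P(r = 4 | data) = 8/23.
So P(orange next | data) = Σ P(orange next | H) P(H | data) = (1)(6/23) + (1/3)(9/23) + (0)(8/23) = 9/23.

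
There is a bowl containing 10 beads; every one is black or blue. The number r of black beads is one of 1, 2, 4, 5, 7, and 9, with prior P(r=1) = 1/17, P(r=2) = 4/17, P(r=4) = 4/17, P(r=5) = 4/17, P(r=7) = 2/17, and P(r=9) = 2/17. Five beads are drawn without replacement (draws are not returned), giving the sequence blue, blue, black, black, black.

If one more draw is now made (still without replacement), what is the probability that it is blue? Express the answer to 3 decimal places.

0.558

Compute the likelihood of the observed sequence for each case: P(data | r = 1) = (9/10)(8/9)(1/8)(0/7) = 0; P(data | r = 2) = (8/10)(7/9)(2/8)(1/7)(0/6) = 0; P(data | r = 4) = (6/10)(5/9)(4/8)(3/7)(2/6) = 0.02381; P(data | r = 5) = (5/10)(4/9)(5/8)(4/7)(3/6) = 0.039683; P(data | r = 7) = (3/10)(2/9)(7/8)(6/7)(5/6) = 0.041667; P(data | r = 9) = (1/10)(0/9) = 0.
Multiplying each by its prior: 1/17 · 0 = 0, 4/17 · 0 = 0, 4/17 · 0.02381 = 0.0056022, 4/17 · 0.039683 = 0.0093371, 2/17 · 0.041667 = 0.004902, 2/17 · 0 = 0; summing to 0.019841.
The posterior is then P(r = 1 | data) = 0, P(r = 2 | data) = 0, P(r = 4 | data) = 0.28235, P(r = 5 | data) = 0.47059, P(r = 7 | data) = 0.24706, P(r = 9 | data) = 0.
The predictive probability is P(blue next | data) = (4/5)(0.28235) + (3/5)(0.47059) + (1/5)(0.24706) = 0.55765.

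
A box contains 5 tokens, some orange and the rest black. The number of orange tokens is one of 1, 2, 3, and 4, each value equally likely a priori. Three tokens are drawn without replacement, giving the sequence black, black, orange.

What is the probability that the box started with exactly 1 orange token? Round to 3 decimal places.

The likelihood of the observed sequence under each hypothesis: P(data | r = 1) = (4/5)(3/4)(1/3) = 1/5; P(data | r = 2) = (3/5)(2/4)(2/3) = 1/5; P(data | r = 3) = (2/5)(1/4)(3/3) = 1/10; P(data | r = 4) = (1/5)(0/4) = 0.
Weighting by the prior gives 1/4 · 1/5 = 1/20, 1/4 · 1/5 = 1/20, 1/4 · 1/10 = 1/40, 1/4 · 0 = 0; summing to 1/8.
So P(r = 1 | data) = (1/20) / (1/8) = 2/5.

0.400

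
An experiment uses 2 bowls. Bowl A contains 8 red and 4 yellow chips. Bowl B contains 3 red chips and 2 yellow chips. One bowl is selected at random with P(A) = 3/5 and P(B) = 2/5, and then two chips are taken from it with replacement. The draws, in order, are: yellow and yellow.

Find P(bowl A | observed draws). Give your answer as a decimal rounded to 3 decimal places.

0.510

The likelihood of the observed sequence under each hypothesis: P(data | bowl A) = (4/12)(4/12) = 1/9; P(data | bowl B) = (2/5)(2/5) = 4/25.
Weighting by the prior gives 3/5 · 1/9 = 1/15, 2/5 · 4/25 = 8/125; these sum to 49/375.
Hence P(bowl A | data) = (1/15) / (49/375) = 25/49.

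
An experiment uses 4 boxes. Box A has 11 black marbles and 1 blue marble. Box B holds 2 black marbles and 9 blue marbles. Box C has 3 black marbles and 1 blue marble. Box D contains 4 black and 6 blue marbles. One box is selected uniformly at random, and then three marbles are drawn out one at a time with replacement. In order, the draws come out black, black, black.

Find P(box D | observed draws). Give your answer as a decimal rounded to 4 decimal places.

0.0507

Under each hypothesis, the probability of the observed sequence is: P(data | box A) = (11/12)(11/12)(11/12) = 0.77025; P(data | box B) = (2/11)(2/11)(2/11) = 0.0060105; P(data | box C) = (3/4)(3/4)(3/4) = 0.42188; P(data | box D) = (4/10)(4/10)(4/10) = 0.064.
The prior-weighted likelihoods are 1/4 · 0.77025 = 0.19256, 1/4 · 0.0060105 = 0.0015026, 1/4 · 0.42188 = 0.10547, 1/4 · 0.064 = 0.016; these sum to 0.31554.
Hence P(box D | data) = (0.016) / (0.31554) = 0.050708.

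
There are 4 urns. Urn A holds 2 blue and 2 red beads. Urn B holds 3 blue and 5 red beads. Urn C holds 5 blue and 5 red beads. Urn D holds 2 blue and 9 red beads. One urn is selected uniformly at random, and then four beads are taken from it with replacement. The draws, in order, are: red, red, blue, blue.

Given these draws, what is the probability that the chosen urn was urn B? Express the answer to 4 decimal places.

0.2719

Under each hypothesis, the probability of the observed sequence is: P(data | urn A) = (2/4)(2/4)(2/4)(2/4) = 0.0625; P(data | urn B) = (5/8)(5/8)(3/8)(3/8) = 0.054932; P(data | urn C) = (5/10)(5/10)(5/10)(5/10) = 0.0625; P(data | urn D) = (9/11)(9/11)(2/11)(2/11) = 0.02213.
Multiplying each by its prior: 1/4 · 0.0625 = 0.015625, 1/4 · 0.054932 = 0.013733, 1/4 · 0.0625 = 0.015625, 1/4 · 0.02213 = 0.0055324; with total 0.050515.
Therefore the posterior P(urn B | data) = (0.013733) / (0.050515) = 0.27186.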